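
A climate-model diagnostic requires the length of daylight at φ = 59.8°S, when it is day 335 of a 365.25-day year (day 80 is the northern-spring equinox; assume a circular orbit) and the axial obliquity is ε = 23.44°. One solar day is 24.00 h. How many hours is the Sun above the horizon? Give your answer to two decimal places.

Solar longitude: λ_s = 360° × (335 − 80)/365.25 = 251.335°.
sin δ = sin 23.44° × sin 251.335° = -0.37687, so δ = -22.140°.
cos H₀ = −tan φ · tan δ = −tan(-59.8°) × tan(-22.140°) = -0.6991, so H₀ = 2.3449 rad = 134.35°.
Daylight = 2H₀/(2π) × 24.00 h = (2.3449/π) × 24.00 = 17.91 h.

17.91 h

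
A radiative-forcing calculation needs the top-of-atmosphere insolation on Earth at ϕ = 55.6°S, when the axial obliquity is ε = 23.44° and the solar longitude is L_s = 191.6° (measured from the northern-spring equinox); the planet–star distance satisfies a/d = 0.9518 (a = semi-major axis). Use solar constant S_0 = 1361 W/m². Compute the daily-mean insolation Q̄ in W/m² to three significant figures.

Solar declination: sin δ = sin ε · sin L_s = sin 23.44° × sin 191.6° = -0.07999, so δ = -4.588°.
cos h₀ = −tan(-55.6°) tan(-4.588°) = -0.1172, h₀ = 1.6883 rad.
Bracket: h₀ sin ϕ sin δ + cos ϕ cos δ sin h₀ = 1.6883×-0.82511×-0.07999 + 0.56497×0.99680×0.99311 = 0.111429 + 0.559282 = 0.670711.
Inverse-square distance factor (a/d)² = 0.9518² = 0.905923.
Q̄ = (S_0/π) × 0.905923 × [bracket] = (1361/π) × 0.905923 × 0.670711 = 263.2 W/m².

Q̄ ≈ 263 W/m²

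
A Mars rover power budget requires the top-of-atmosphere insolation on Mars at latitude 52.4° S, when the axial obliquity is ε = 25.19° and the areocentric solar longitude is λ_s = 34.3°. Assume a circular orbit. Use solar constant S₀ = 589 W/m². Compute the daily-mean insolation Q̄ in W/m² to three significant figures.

Q̄ ≈ 60.9 W/m²

sin δ = sin 25.19° × sin 34.3° = 0.23985, so δ = +13.878°.
cos H₀ = −tan(-52.4°) tan(+13.878°) = 0.3208, H₀ = 1.2442 rad.
Bracket: H₀ sin φ sin δ + cos φ cos δ sin H₀ = 1.2442×-0.79229×0.23985 + 0.61015×0.97081×0.94714 = -0.236436 + 0.561029 = 0.324593.
Q̄ = (S₀/π) × [bracket] = (589/π) × 0.324593 = 60.86 W/m².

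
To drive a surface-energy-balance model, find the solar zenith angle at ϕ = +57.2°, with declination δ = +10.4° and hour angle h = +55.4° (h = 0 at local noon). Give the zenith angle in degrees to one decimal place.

cos θ_z = sin ϕ sin δ + cos ϕ cos δ cos h = 0.151738 + 0.302552 = 0.454290.
θ_z = arccos(0.454290) = 63.0°.

θ_z = 63.0°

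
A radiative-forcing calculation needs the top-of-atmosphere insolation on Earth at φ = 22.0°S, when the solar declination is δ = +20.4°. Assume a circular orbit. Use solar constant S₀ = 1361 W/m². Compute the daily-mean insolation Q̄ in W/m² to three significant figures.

Q̄ ≈ 292 W/m²

cos H₀ = −tan(-22.0°) tan(+20.400°) = 0.1503, H₀ = 1.4200 rad.
Bracket: H₀ sin φ sin δ + cos φ cos δ sin H₀ = 1.4200×-0.37461×0.34857 + 0.92718×0.93728×0.98865 = -0.185420 + 0.859164 = 0.673744.
Q̄ = (S₀/π) × [bracket] = (1361/π) × 0.673744 = 291.9 W/m².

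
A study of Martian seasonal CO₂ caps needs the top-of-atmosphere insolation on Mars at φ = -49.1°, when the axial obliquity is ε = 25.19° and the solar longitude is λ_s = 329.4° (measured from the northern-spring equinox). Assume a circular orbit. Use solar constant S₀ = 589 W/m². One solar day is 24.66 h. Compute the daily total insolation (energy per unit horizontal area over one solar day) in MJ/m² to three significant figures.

Solar declination: sin δ = sin ε · sin λ_s = sin 25.19° × sin 329.4° = -0.21666, so δ = -12.513°.
cos H₀ = −tan(-49.1°) tan(-12.513°) = -0.2562, H₀ = 1.8299 rad.
Bracket: H₀ sin φ sin δ + cos φ cos δ sin H₀ = 1.8299×-0.75585×-0.21666 + 0.65474×0.97625×0.96662 = 0.299669 + 0.617854 = 0.917523.
Q̄ = (S₀/π) × [bracket] = (589/π) × 0.917523 = 172.02 W/m².
Daily total = Q̄ × 24.66 h × 3600 s/h = 172.02 × 24.66 × 3600 / 10⁶ = 15.27 MJ/m².

15.3 MJ/m²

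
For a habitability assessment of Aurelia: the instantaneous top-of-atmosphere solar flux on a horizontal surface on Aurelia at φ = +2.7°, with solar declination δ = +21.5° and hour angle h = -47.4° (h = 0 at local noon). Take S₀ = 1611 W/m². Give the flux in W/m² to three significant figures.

cos θ_z = sin φ sin δ + cos φ cos δ cos h = 0.017265 + 0.629078 = 0.646343.
Flux = S₀ · cos θ_z = 1611 × 0.646343 = 1041 W/m².

1.04e+03 W/m²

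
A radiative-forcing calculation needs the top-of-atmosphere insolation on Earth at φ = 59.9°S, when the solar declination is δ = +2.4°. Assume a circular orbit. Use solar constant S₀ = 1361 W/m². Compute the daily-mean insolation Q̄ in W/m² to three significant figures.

Q̄ ≈ 193 W/m²

cos H₀ = −tan(-59.9°) tan(+2.400°) = 0.0723, H₀ = 1.4984 rad.
Bracket: H₀ sin φ sin δ + cos φ cos δ sin H₀ = 1.4984×-0.86515×0.04188 + 0.50151×0.99912×0.99738 = -0.054291 + 0.499756 = 0.445465.
Q̄ = (S₀/π) × [bracket] = (1361/π) × 0.445465 = 193.0 W/m².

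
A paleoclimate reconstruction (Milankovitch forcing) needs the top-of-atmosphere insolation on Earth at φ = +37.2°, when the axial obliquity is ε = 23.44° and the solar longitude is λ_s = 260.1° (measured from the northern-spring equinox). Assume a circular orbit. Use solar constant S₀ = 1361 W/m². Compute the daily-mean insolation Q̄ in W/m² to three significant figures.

Q̄ ≈ 173 W/m²

Solar declination: sin δ = sin ε · sin λ_s = sin 23.44° × sin 260.1° = -0.39187, so δ = -23.071°.
cos H₀ = −tan(+37.2°) tan(-23.071°) = 0.3233, H₀ = 1.2416 rad.
Bracket: H₀ sin φ sin δ + cos φ cos δ sin H₀ = 1.2416×0.60460×-0.39187 + 0.79653×0.92002×0.94630 = -0.294166 + 0.693471 = 0.399305.
Q̄ = (S₀/π) × [bracket] = (1361/π) × 0.399305 = 173.0 W/m².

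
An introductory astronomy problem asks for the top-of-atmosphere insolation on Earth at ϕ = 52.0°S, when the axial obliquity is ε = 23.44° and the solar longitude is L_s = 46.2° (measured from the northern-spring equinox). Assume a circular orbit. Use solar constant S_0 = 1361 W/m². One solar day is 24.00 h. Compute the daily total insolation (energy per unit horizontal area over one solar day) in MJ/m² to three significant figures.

Solar declination: sin δ = sin ε · sin L_s = sin 23.44° × sin 46.2° = 0.28711, so δ = +16.685°.
cos h₀ = −tan(-52.0°) tan(+16.685°) = 0.3836, h₀ = 1.1771 rad.
Bracket: h₀ sin ϕ sin δ + cos ϕ cos δ sin h₀ = 1.1771×-0.78801×0.28711 + 0.61566×0.95790×0.92349 = -0.266314 + 0.544620 = 0.278306.
Q̄ = (S_0/π) × [bracket] = (1361/π) × 0.278306 = 120.57 W/m².
Daily total = Q̄ × 24.00 h × 3600 s/h = 120.57 × 24.00 × 3600 / 10⁶ = 10.42 MJ/m².

10.4 MJ/m²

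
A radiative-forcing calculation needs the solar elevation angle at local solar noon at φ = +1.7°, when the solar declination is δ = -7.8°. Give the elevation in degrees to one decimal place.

At local noon the hour angle is zero, so the zenith angle equals |φ − δ| = |+1.7° − (-7.800°)| = 9.500°.
Elevation = 90° − 9.500° = 80.5°.

80.5°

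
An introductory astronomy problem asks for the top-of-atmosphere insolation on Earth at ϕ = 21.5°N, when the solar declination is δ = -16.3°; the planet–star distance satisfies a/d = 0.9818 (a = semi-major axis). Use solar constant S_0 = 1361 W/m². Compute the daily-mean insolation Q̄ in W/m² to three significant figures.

Q̄ ≈ 308 W/m²

cos h₀ = −tan(+21.5°) tan(-16.300°) = 0.1152, h₀ = 1.4554 rad.
Bracket: h₀ sin ϕ sin δ + cos ϕ cos δ sin h₀ = 1.4554×0.36650×-0.28067 + 0.93042×0.95981×0.99334 = -0.149711 + 0.887079 = 0.737368.
Inverse-square distance factor (a/d)² = 0.9818² = 0.963931.
Q̄ = (S_0/π) × 0.963931 × [bracket] = (1361/π) × 0.963931 × 0.737368 = 307.9 W/m².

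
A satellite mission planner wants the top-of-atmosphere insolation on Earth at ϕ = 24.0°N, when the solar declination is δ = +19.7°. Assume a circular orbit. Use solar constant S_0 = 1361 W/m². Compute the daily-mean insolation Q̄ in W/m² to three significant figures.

Q̄ ≈ 471 W/m²

cos h₀ = −tan(+24.0°) tan(+19.700°) = -0.1594, h₀ = 1.7309 rad.
Bracket: h₀ sin ϕ sin δ + cos ϕ cos δ sin h₀ = 1.7309×0.40674×0.33710 + 0.91355×0.94147×0.98721 = 0.237327 + 0.849079 = 1.086406.
Q̄ = (S_0/π) × [bracket] = (1361/π) × 1.086406 = 470.7 W/m².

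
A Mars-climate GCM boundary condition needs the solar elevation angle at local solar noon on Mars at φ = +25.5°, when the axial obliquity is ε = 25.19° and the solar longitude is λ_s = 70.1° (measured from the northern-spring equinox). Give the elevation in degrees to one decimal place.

88.1°

Solar declination: sin δ = sin ε · sin λ_s = sin 25.19° × sin 70.1° = 0.40021, so δ = +23.591°.
At local noon the hour angle is zero, so the zenith angle equals |φ − δ| = |+25.5° − (+23.591°)| = 1.909°.
Elevation = 90° − 1.909° = 88.1°.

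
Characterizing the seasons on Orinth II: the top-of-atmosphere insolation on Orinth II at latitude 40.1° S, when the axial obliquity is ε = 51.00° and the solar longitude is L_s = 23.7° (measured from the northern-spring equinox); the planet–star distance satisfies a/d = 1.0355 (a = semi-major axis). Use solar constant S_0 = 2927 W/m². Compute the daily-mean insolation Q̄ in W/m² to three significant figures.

Q̄ ≈ 438 W/m²

Solar declination: sin δ = sin ε · sin L_s = sin 51.00° × sin 23.7° = 0.31237, so δ = +18.202°.
cos h₀ = −tan(-40.1°) tan(+18.202°) = 0.2769, h₀ = 1.2902 rad.
Bracket: h₀ sin ϕ sin δ + cos ϕ cos δ sin h₀ = 1.2902×-0.64412×0.31237 + 0.76492×0.94996×0.96090 = -0.259593 + 0.698232 = 0.438639.
Inverse-square distance factor (a/d)² = 1.0355² = 1.072260.
Q̄ = (S_0/π) × 1.072260 × [bracket] = (2927/π) × 1.072260 × 0.438639 = 438.2 W/m².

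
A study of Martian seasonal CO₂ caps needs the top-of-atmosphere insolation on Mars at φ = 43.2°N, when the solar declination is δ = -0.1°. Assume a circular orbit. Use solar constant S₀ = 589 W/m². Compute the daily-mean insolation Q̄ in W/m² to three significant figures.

Q̄ ≈ 136 W/m²

cos H₀ = −tan(+43.2°) tan(-0.100°) = 0.0016, H₀ = 1.5692 rad.
Bracket: H₀ sin φ sin δ + cos φ cos δ sin H₀ = 1.5692×0.68455×-0.00175 + 0.72897×1.00000×1.00000 = -0.001880 + 0.728970 = 0.727090.
Q̄ = (S₀/π) × [bracket] = (589/π) × 0.727090 = 136.3 W/m².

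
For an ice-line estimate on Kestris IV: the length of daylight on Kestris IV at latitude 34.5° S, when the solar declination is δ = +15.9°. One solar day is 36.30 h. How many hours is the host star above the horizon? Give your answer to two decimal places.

15.87 h

cos H₀ = −tan φ · tan δ = −tan(-34.5°) × tan(+15.900°) = 0.1958, so H₀ = 1.3737 rad = 78.71°.
Daylight = 2H₀/(2π) × 36.30 h = (1.3737/π) × 36.30 = 15.87 h.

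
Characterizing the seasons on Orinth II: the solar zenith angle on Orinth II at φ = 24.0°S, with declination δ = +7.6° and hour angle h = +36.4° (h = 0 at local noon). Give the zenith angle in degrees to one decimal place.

θ_z = 47.5°

cos θ_z = sin φ sin δ + cos φ cos δ cos h = -0.053794 + 0.728848 = 0.675054.
θ_z = arccos(0.675054) = 47.5°.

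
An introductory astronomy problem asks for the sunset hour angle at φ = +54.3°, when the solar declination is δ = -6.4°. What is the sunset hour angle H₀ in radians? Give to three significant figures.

H₀ = 1.41 rad

cos H₀ = −tan φ · tan δ = −tan(+54.3°) × tan(-6.400°) = 0.1561, so H₀ = 1.4141 rad = 81.02°.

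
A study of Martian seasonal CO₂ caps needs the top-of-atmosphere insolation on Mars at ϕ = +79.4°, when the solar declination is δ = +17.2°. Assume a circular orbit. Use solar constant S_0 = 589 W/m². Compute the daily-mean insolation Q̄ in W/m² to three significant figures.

Q̄ ≈ 171 W/m²

cos h₀ = −tan(+79.4°) tan(+17.200°) = -1.6541 ≤ −1 ⇒ polar day, h₀ = π.
Bracket: h₀ sin ϕ sin δ + cos ϕ cos δ sin h₀ = 3.1416×0.98294×0.29571 + 0.18395×0.95528×0.00000 = 0.913154 + 0.000000 = 0.913154.
Q̄ = (S_0/π) × [bracket] = (589/π) × 0.913154 = 171.2 W/m².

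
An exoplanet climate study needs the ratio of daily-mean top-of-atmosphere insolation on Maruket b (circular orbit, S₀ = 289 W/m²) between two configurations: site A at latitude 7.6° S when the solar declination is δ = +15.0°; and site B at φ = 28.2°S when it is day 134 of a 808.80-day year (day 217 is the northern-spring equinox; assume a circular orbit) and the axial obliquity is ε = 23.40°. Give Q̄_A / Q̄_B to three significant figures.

— Configuration A (φ=-7.6°):
cos H₀ = −tan(-7.6°) tan(+15.000°) = 0.0358, H₀ = 1.5350 rad.
Bracket: H₀ sin φ sin δ + cos φ cos δ sin H₀ = 1.5350×-0.13226×0.25882 + 0.99122×0.96593×0.99936 = -0.052545 + 0.956836 = 0.904291.
Q̄ = (S₀/π) × [bracket] = (289/π) × 0.904291 = 83.187 W/m².
— Configuration B (φ=-28.2°):
Solar longitude: λ_s = 360° × (134 − 217)/808.80 = -36.944°, i.e. -36.944° + 360° = 323.056°.
sin δ = sin 23.40° × sin 323.056° = -0.23870, so δ = -13.810°.
cos H₀ = −tan(-28.2°) tan(-13.810°) = -0.1318, H₀ = 1.7030 rad.
Bracket: H₀ sin φ sin δ + cos φ cos δ sin H₀ = 1.7030×-0.47255×-0.23870 + 0.88130×0.97109×0.99128 = 0.192094 + 0.848359 = 1.040453.
Q̄ = (S₀/π) × [bracket] = (289/π) × 1.040453 = 95.713 W/m².
Ratio Q̄_A / Q̄_B = 83.187 / 95.713 = 0.8691.

Q̄_A / Q̄_B ≈ 0.869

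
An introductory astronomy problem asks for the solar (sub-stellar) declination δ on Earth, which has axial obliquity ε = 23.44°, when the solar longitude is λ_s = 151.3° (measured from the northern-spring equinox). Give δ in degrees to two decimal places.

sin δ = sin ε · sin λ_s = sin 23.44° × sin 151.3° = 0.191027.
δ = arcsin(0.191027) = +11.01°.

δ = +11.01°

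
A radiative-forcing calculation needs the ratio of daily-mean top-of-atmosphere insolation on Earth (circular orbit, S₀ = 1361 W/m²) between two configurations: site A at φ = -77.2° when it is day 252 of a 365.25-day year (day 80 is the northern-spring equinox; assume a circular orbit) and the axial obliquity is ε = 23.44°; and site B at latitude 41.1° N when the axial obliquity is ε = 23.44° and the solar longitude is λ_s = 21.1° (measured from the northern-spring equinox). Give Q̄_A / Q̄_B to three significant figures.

Q̄_A / Q̄_B ≈ 0.135

— Configuration A (φ=-77.2°):
Solar longitude: λ_s = 360° × (252 − 80)/365.25 = 169.528°.
sin δ = sin 23.44° × sin 169.528° = 0.07230, so δ = +4.146°.
cos H₀ = −tan(-77.2°) tan(+4.146°) = 0.3191, H₀ = 1.2460 rad.
Bracket: H₀ sin φ sin δ + cos φ cos δ sin H₀ = 1.2460×-0.97515×0.07230 + 0.22155×0.99738×0.94773 = -0.087847 + 0.209419 = 0.121572.
Q̄ = (S₀/π) × [bracket] = (1361/π) × 0.121572 = 52.667 W/m².
— Configuration B (φ=+41.1°):
Solar declination: sin δ = sin ε · sin λ_s = sin 23.44° × sin 21.1° = 0.14320, so δ = +8.233°.
cos H₀ = −tan(+41.1°) tan(+8.233°) = -0.1262, H₀ = 1.6974 rad.
Bracket: H₀ sin φ sin δ + cos φ cos δ sin H₀ = 1.6974×0.65738×0.14320 + 0.75356×0.98969×0.99200 = 0.159788 + 0.739824 = 0.899612.
Q̄ = (S₀/π) × [bracket] = (1361/π) × 0.899612 = 389.73 W/m².
Ratio Q̄_A / Q̄_B = 52.667 / 389.73 = 0.1351.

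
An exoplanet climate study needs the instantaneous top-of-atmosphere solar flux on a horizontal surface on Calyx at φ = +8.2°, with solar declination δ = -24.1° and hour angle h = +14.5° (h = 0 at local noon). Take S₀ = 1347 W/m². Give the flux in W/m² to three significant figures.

1.10e+03 W/m²

cos θ_z = sin φ sin δ + cos φ cos δ cos h = -0.058240 + 0.874723 = 0.816483.
Flux = S₀ · cos θ_z = 1347 × 0.816483 = 1100 W/m².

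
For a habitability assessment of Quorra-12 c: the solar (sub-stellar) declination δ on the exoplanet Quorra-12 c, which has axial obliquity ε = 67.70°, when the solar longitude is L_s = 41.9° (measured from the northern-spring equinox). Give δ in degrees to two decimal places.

sin δ = sin ε · sin L_s = sin 67.70° × sin 41.9° = 0.617885.
δ = arcsin(0.617885) = +38.16°.

δ = +38.16°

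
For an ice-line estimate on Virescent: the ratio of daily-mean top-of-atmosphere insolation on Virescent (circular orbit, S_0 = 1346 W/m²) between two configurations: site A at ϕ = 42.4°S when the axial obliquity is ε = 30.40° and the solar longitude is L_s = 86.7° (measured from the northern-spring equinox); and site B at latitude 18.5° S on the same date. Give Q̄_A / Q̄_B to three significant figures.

Q̄_A / Q̄_B ≈ 0.336

— Configuration A (ϕ=-42.4°):
Solar declination: sin δ = sin ε · sin L_s = sin 30.40° × sin 86.7° = 0.50519, so δ = +30.344°.
cos h₀ = −tan(-42.4°) tan(+30.344°) = 0.5345, h₀ = 1.0068 rad.
Bracket: h₀ sin ϕ sin δ + cos ϕ cos δ sin h₀ = 1.0068×-0.67430×0.50519 + 0.73846×0.86301×0.84515 = -0.342966 + 0.538613 = 0.195647.
Q̄ = (S_0/π) × [bracket] = (1346/π) × 0.195647 = 83.824 W/m².
— Configuration B (ϕ=-18.5°):
cos h₀ = −tan(-18.5°) tan(+30.344°) = 0.1959, h₀ = 1.3737 rad.
Bracket: h₀ sin ϕ sin δ + cos ϕ cos δ sin h₀ = 1.3737×-0.31730×0.50519 + 0.94832×0.86301×0.98063 = -0.220200 + 0.802557 = 0.582357.
Q̄ = (S_0/π) × [bracket] = (1346/π) × 0.582357 = 249.51 W/m².
Ratio Q̄_A / Q̄_B = 83.824 / 249.51 = 0.3360.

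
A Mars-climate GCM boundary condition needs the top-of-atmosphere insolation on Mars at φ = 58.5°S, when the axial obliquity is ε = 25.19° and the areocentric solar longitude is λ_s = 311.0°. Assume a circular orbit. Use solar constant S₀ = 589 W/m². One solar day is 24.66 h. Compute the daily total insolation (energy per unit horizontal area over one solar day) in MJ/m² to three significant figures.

16.7 MJ/m²

sin δ = sin 25.19° × sin 311.0° = -0.32122, so δ = -18.737°.
cos H₀ = −tan(-58.5°) tan(-18.737°) = -0.5535, H₀ = 2.1574 rad.
Bracket: H₀ sin φ sin δ + cos φ cos δ sin H₀ = 2.1574×-0.85264×-0.32122 + 0.52250×0.94700×0.83284 = 0.590880 + 0.412095 = 1.002975.
Q̄ = (S₀/π) × [bracket] = (589/π) × 1.002975 = 188.04 W/m².
Daily total = Q̄ × 24.66 h × 3600 s/h = 188.04 × 24.66 × 3600 / 10⁶ = 16.69 MJ/m².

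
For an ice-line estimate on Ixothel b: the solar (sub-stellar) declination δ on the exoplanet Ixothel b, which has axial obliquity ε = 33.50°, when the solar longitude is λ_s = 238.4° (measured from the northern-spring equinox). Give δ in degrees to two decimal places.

δ = -28.04°

sin δ = sin ε · sin λ_s = sin 33.50° × sin 238.4° = -0.470100.
δ = arcsin(-0.470100) = -28.04°.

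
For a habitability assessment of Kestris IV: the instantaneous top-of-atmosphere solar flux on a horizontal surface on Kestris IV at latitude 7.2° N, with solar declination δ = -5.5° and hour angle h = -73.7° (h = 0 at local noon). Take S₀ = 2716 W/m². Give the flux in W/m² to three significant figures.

cos θ_z = sin φ sin δ + cos φ cos δ cos h = -0.012013 + 0.277172 = 0.265159.
Flux = S₀ · cos θ_z = 2716 × 0.265159 = 720.2 W/m².

720 W/m²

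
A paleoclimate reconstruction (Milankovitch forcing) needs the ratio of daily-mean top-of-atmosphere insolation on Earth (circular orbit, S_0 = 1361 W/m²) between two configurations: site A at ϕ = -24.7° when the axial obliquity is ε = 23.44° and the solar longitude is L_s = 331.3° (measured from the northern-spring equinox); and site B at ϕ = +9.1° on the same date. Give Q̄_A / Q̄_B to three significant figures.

— Configuration A (ϕ=-24.7°):
Solar declination: sin δ = sin ε · sin L_s = sin 23.44° × sin 331.3° = -0.19103, so δ = -11.013°.
cos h₀ = −tan(-24.7°) tan(-11.013°) = -0.0895, h₀ = 1.6604 rad.
Bracket: h₀ sin ϕ sin δ + cos ϕ cos δ sin h₀ = 1.6604×-0.41787×-0.19103 + 0.90851×0.98158×0.99599 = 0.132543 + 0.888199 = 1.020742.
Q̄ = (S_0/π) × [bracket] = (1361/π) × 1.020742 = 442.21 W/m².
— Configuration B (ϕ=+9.1°):
cos h₀ = −tan(+9.1°) tan(-11.013°) = 0.0312, h₀ = 1.5396 rad.
Bracket: h₀ sin ϕ sin δ + cos ϕ cos δ sin h₀ = 1.5396×0.15816×-0.19103 + 0.98741×0.98158×0.99951 = -0.046516 + 0.968747 = 0.922231.
Q̄ = (S_0/π) × [bracket] = (1361/π) × 0.922231 = 399.53 W/m².
Ratio Q̄_A / Q̄_B = 442.21 / 399.53 = 1.107.

Q̄_A / Q̄_B ≈ 1.11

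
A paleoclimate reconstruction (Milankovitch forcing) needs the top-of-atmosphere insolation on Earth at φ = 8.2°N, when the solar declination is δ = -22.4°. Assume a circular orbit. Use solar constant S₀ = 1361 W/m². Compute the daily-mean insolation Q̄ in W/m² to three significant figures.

cos H₀ = −tan(+8.2°) tan(-22.400°) = 0.0594, H₀ = 1.5114 rad.
Bracket: H₀ sin φ sin δ + cos φ cos δ sin H₀ = 1.5114×0.14263×-0.38107 + 0.98978×0.92455×0.99823 = -0.082148 + 0.913481 = 0.831333.
Q̄ = (S₀/π) × [bracket] = (1361/π) × 0.831333 = 360.1 W/m².

Q̄ ≈ 360 W/m²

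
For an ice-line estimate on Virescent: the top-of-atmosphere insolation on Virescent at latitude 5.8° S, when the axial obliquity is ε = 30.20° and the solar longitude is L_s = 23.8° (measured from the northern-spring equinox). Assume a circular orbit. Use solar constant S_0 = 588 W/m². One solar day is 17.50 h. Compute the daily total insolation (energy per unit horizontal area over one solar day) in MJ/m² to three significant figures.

Solar declination: sin δ = sin ε · sin L_s = sin 30.20° × sin 23.8° = 0.20299, so δ = +11.712°.
cos h₀ = −tan(-5.8°) tan(+11.712°) = 0.0211, h₀ = 1.5497 rad.
Bracket: h₀ sin ϕ sin δ + cos ϕ cos δ sin h₀ = 1.5497×-0.10106×0.20299 + 0.99488×0.97918×0.99978 = -0.031791 + 0.973952 = 0.942161.
Q̄ = (S_0/π) × [bracket] = (588/π) × 0.942161 = 176.34 W/m².
Daily total = Q̄ × 17.50 h × 3600 s/h = 176.34 × 17.50 × 3600 / 10⁶ = 11.11 MJ/m².

11.1 MJ/m²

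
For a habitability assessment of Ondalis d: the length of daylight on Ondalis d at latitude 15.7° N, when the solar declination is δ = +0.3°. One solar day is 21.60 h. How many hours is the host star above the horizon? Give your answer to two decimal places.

cos H₀ = −tan φ · tan δ = −tan(+15.7°) × tan(+0.300°) = -0.0015, so H₀ = 1.5723 rad = 90.08°.
Daylight = 2H₀/(2π) × 21.60 h = (1.5723/π) × 21.60 = 10.81 h.

10.81 h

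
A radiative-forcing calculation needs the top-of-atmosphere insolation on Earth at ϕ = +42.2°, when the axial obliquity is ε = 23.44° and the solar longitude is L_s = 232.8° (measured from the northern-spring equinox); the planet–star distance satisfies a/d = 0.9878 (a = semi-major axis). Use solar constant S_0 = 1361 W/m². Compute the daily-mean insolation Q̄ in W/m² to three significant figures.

Solar declination: sin δ = sin ε · sin L_s = sin 23.44° × sin 232.8° = -0.31685, so δ = -18.473°.
cos h₀ = −tan(+42.2°) tan(-18.473°) = 0.3029, h₀ = 1.2631 rad.
Bracket: h₀ sin ϕ sin δ + cos ϕ cos δ sin h₀ = 1.2631×0.67172×-0.31685 + 0.74080×0.94848×0.95302 = -0.268831 + 0.669624 = 0.400793.
Inverse-square distance factor (a/d)² = 0.9878² = 0.975749.
Q̄ = (S_0/π) × 0.975749 × [bracket] = (1361/π) × 0.975749 × 0.400793 = 169.4 W/m².

Q̄ ≈ 169 W/m²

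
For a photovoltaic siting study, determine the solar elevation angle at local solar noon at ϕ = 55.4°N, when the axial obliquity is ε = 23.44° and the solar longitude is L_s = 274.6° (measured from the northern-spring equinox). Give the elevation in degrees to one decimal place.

11.2°

Solar declination: sin δ = sin ε · sin L_s = sin 23.44° × sin 274.6° = -0.39651, so δ = -23.360°.
At local noon the hour angle is zero, so the zenith angle equals |ϕ − δ| = |+55.4° − (-23.360°)| = 78.760°.
Elevation = 90° − 78.760° = 11.2°.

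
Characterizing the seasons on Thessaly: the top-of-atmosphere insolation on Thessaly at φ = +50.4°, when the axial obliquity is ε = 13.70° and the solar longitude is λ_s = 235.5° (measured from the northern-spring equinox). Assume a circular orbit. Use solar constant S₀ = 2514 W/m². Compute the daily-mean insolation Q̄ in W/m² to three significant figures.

Q̄ ≈ 326 W/m²

Solar declination: sin δ = sin ε · sin λ_s = sin 13.70° × sin 235.5° = -0.19518, so δ = -11.256°.
cos H₀ = −tan(+50.4°) tan(-11.256°) = 0.2406, H₀ = 1.3278 rad.
Bracket: H₀ sin φ sin δ + cos φ cos δ sin H₀ = 1.3278×0.77051×-0.19518 + 0.63742×0.98077×0.97063 = -0.199685 + 0.606801 = 0.407116.
Q̄ = (S₀/π) × [bracket] = (2514/π) × 0.407116 = 325.8 W/m².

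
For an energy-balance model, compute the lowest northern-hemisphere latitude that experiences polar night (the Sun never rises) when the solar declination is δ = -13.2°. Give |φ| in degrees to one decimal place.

|φ| = 76.8°

Polar night requires cos H₀ = −tan φ tan δ ≥ 1, i.e. tan φ tan δ ≤ −1.
The boundary is |tan φ| · |tan δ| = 1, so |φ| = 90° − |δ| = 90° − 13.2° = 76.8° in the northern hemisphere.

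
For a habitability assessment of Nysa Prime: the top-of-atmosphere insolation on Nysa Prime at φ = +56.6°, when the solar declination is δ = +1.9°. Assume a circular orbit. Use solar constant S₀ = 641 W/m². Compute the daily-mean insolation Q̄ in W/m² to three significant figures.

cos H₀ = −tan(+56.6°) tan(+1.900°) = -0.0503, H₀ = 1.6211 rad.
Bracket: H₀ sin φ sin δ + cos φ cos δ sin H₀ = 1.6211×0.83485×0.03316 + 0.55048×0.99945×0.99873 = 0.044878 + 0.549479 = 0.594357.
Q̄ = (S₀/π) × [bracket] = (641/π) × 0.594357 = 121.3 W/m².

Q̄ ≈ 121 W/m²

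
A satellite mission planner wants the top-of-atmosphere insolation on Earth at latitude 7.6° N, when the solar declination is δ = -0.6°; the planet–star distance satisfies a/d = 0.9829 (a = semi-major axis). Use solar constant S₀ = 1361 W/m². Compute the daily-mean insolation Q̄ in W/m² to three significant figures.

cos H₀ = −tan(+7.6°) tan(-0.600°) = 0.0014, H₀ = 1.5694 rad.
Bracket: H₀ sin φ sin δ + cos φ cos δ sin H₀ = 1.5694×0.13226×-0.01047 + 0.99122×0.99995×1.00000 = -0.002173 + 0.991170 = 0.988997.
Inverse-square distance factor (a/d)² = 0.9829² = 0.966092.
Q̄ = (S₀/π) × 0.966092 × [bracket] = (1361/π) × 0.966092 × 0.988997 = 413.9 W/m².

Q̄ ≈ 414 W/m²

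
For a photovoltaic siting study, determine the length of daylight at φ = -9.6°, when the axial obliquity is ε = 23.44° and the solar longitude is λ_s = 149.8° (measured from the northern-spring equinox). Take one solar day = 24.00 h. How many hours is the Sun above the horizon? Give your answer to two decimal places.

Solar declination: sin δ = sin ε · sin λ_s = sin 23.44° × sin 149.8° = 0.20010, so δ = +11.543°.
cos H₀ = −tan φ · tan δ = −tan(-9.6°) × tan(+11.543°) = 0.0345, so H₀ = 1.5362 rad = 88.02°.
Daylight = 2H₀/(2π) × 24.00 h = (1.5362/π) × 24.00 = 11.74 h.

11.74 h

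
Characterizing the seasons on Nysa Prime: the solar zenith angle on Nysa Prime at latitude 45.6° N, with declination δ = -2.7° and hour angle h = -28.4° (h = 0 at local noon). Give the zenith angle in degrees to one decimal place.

θ_z = 54.5°

cos θ_z = sin φ sin δ + cos φ cos δ cos h = -0.033656 + 0.614775 = 0.581119.
θ_z = arccos(0.581119) = 54.5°.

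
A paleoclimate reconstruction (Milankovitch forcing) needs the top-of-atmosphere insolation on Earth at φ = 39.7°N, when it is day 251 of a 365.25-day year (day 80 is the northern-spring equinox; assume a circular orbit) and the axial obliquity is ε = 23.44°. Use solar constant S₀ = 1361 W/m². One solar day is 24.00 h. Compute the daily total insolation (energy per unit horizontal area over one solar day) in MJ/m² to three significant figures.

Solar longitude: λ_s = 360° × (251 − 80)/365.25 = 168.542°.
sin δ = sin 23.44° × sin 168.542° = 0.07902, so δ = +4.532°.
cos H₀ = −tan(+39.7°) tan(+4.532°) = -0.0658, H₀ = 1.6367 rad.
Bracket: H₀ sin φ sin δ + cos φ cos δ sin H₀ = 1.6367×0.63877×0.07902 + 0.76940×0.99687×0.99783 = 0.082613 + 0.765327 = 0.847940.
Q̄ = (S₀/π) × [bracket] = (1361/π) × 0.847940 = 367.34 W/m².
Daily total = Q̄ × 24.00 h × 3600 s/h = 367.34 × 24.00 × 3600 / 10⁶ = 31.74 MJ/m².

31.7 MJ/m²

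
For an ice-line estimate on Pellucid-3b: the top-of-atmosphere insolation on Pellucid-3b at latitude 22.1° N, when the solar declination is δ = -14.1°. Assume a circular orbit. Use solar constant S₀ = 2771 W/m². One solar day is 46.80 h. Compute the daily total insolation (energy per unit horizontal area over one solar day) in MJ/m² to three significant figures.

cos H₀ = −tan(+22.1°) tan(-14.100°) = 0.1020, H₀ = 1.4686 rad.
Bracket: H₀ sin φ sin δ + cos φ cos δ sin H₀ = 1.4686×0.37622×-0.24362 + 0.92653×0.96987×0.99478 = -0.134604 + 0.893923 = 0.759319.
Q̄ = (S₀/π) × [bracket] = (2771/π) × 0.759319 = 669.75 W/m².
Daily total = Q̄ × 46.80 h × 3600 s/h = 669.75 × 46.80 × 3600 / 10⁶ = 112.8 MJ/m².

113 MJ/m²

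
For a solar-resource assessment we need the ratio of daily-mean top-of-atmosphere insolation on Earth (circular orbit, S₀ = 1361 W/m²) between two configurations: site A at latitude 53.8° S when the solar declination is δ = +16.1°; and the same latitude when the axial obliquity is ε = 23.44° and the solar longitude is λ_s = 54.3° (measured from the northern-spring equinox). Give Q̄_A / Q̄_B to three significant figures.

— Configuration A (φ=-53.8°):
cos H₀ = −tan(-53.8°) tan(+16.100°) = 0.3944, H₀ = 1.1654 rad.
Bracket: H₀ sin φ sin δ + cos φ cos δ sin H₀ = 1.1654×-0.80696×0.27731 + 0.59061×0.96078×0.91895 = -0.260791 + 0.521455 = 0.260664.
Q̄ = (S₀/π) × [bracket] = (1361/π) × 0.260664 = 112.92 W/m².
— Configuration B (φ=-53.8°):
Solar declination: sin δ = sin ε · sin λ_s = sin 23.44° × sin 54.3° = 0.32304, so δ = +18.847°.
cos H₀ = −tan(-53.8°) tan(+18.847°) = 0.4664, H₀ = 1.0856 rad.
Bracket: H₀ sin φ sin δ + cos φ cos δ sin H₀ = 1.0856×-0.80696×0.32304 + 0.59061×0.94639×0.88458 = -0.282995 + 0.494434 = 0.211439.
Q̄ = (S₀/π) × [bracket] = (1361/π) × 0.211439 = 91.600 W/m².
Ratio Q̄_A / Q̄_B = 112.92 / 91.600 = 1.233.

Q̄_A / Q̄_B ≈ 1.23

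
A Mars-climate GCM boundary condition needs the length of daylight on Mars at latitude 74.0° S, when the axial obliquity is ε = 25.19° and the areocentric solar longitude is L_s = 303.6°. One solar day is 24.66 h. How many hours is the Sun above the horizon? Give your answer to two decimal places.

sin δ = sin 25.19° × sin 303.6° = -0.35451, so δ = -20.763°.
Sunrise equation: cos h₀ = −tan ϕ · tan δ = -1.3222 ≤ −1, so the Sun never sets (polar day) and h₀ = π.
Daylight = 2h₀/(2π) × 24.66 h = (3.1416/π) × 24.66 = 24.66 h.

24.66 h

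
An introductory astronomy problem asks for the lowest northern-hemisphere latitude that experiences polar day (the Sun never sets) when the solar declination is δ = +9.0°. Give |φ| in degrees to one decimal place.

Polar day requires cos H₀ = −tan φ tan δ ≤ −1, i.e. tan φ tan δ ≥ 1.
The boundary is |tan φ| · |tan δ| = 1, so |φ| = 90° − |δ| = 90° − 9.0° = 81.0° in the northern hemisphere.

|φ| = 81.0°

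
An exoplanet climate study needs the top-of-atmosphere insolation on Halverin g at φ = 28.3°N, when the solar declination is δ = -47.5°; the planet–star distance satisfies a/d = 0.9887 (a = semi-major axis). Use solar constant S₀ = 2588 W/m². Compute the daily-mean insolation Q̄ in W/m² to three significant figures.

cos H₀ = −tan(+28.3°) tan(-47.500°) = 0.5876, H₀ = 0.9427 rad.
Bracket: H₀ sin φ sin δ + cos φ cos δ sin H₀ = 0.9427×0.47409×-0.73728 + 0.88048×0.67559×0.80914 = -0.329509 + 0.481312 = 0.151803.
Inverse-square distance factor (a/d)² = 0.9887² = 0.977528.
Q̄ = (S₀/π) × 0.977528 × [bracket] = (2588/π) × 0.977528 × 0.151803 = 122.2 W/m².

Q̄ ≈ 122 W/m²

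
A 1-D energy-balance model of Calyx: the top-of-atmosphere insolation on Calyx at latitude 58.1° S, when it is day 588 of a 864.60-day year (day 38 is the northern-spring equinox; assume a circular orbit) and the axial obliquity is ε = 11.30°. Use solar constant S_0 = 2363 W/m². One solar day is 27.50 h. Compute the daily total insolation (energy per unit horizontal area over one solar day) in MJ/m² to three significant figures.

Solar longitude: L_s = 360° × (588 − 38)/864.60 = 229.008°.
sin δ = sin 11.30° × sin 229.008° = -0.14790, so δ = -8.505°.
cos h₀ = −tan(-58.1°) tan(-8.505°) = -0.2403, h₀ = 1.8134 rad.
Bracket: h₀ sin ϕ sin δ + cos ϕ cos δ sin h₀ = 1.8134×-0.84897×-0.14790 + 0.52844×0.98900×0.97071 = 0.227695 + 0.507319 = 0.735014.
Q̄ = (S_0/π) × [bracket] = (2363/π) × 0.735014 = 552.85 W/m².
Daily total = Q̄ × 27.50 h × 3600 s/h = 552.85 × 27.50 × 3600 / 10⁶ = 54.73 MJ/m².

54.7 MJ/m²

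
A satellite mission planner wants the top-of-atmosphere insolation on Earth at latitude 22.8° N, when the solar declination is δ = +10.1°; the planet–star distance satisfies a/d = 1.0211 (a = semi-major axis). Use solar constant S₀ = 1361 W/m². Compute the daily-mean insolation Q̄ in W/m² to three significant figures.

Q̄ ≈ 459 W/m²

cos H₀ = −tan(+22.8°) tan(+10.100°) = -0.0749, H₀ = 1.6457 rad.
Bracket: H₀ sin φ sin δ + cos φ cos δ sin H₀ = 1.6457×0.38752×0.17537 + 0.92186×0.98450×0.99719 = 0.111841 + 0.905021 = 1.016862.
Inverse-square distance factor (a/d)² = 1.0211² = 1.042645.
Q̄ = (S₀/π) × 1.042645 × [bracket] = (1361/π) × 1.042645 × 1.016862 = 459.3 W/m².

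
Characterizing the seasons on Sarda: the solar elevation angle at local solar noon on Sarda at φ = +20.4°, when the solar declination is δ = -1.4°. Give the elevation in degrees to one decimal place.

68.2°

At local noon the hour angle is zero, so the zenith angle equals |φ − δ| = |+20.4° − (-1.400°)| = 21.800°.
Elevation = 90° − 21.800° = 68.2°.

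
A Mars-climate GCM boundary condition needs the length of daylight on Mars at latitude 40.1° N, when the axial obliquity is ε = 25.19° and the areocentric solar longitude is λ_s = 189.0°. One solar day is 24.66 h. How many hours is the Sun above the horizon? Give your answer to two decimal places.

11.89 h

sin δ = sin 25.19° × sin 189.0° = -0.06658, so δ = -3.818°.
cos H₀ = −tan φ · tan δ = −tan(+40.1°) × tan(-3.818°) = 0.0562, so H₀ = 1.5146 rad = 86.78°.
Daylight = 2H₀/(2π) × 24.66 h = (1.5146/π) × 24.66 = 11.89 h.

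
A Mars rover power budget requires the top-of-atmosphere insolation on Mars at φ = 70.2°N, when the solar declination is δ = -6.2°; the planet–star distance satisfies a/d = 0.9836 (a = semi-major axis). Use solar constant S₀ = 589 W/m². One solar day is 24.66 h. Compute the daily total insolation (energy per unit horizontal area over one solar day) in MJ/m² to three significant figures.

cos H₀ = −tan(+70.2°) tan(-6.200°) = 0.3017, H₀ = 1.2643 rad.
Bracket: H₀ sin φ sin δ + cos φ cos δ sin H₀ = 1.2643×0.94088×-0.10800 + 0.33874×0.99415×0.95339 = -0.128472 + 0.321062 = 0.192590.
Inverse-square distance factor (a/d)² = 0.9836² = 0.967469.
Q̄ = (S₀/π) × 0.967469 × [bracket] = (589/π) × 0.967469 × 0.192590 = 34.933 W/m².
Daily total = Q̄ × 24.66 h × 3600 s/h = 34.933 × 24.66 × 3600 / 10⁶ = 3.101 MJ/m².

3.10 MJ/m²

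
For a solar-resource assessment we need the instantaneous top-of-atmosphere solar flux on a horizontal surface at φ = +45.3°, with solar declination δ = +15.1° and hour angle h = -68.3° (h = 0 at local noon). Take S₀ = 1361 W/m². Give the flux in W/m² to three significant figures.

cos θ_z = sin φ sin δ + cos φ cos δ cos h = 0.185166 + 0.251098 = 0.436264.
Flux = S₀ · cos θ_z = 1361 × 0.436264 = 593.8 W/m².

594 W/m²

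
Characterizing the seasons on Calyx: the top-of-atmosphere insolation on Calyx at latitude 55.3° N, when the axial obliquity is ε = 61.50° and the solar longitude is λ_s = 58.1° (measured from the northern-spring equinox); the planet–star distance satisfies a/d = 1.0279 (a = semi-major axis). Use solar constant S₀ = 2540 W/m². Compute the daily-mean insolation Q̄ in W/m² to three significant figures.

Q̄ ≈ 1.65e+03 W/m²

Solar declination: sin δ = sin ε · sin λ_s = sin 61.50° × sin 58.1° = 0.74609, so δ = +48.253°.
cos H₀ = −tan(+55.3°) tan(+48.253°) = -1.6182 ≤ −1 ⇒ polar day, H₀ = π.
Bracket: H₀ sin φ sin δ + cos φ cos δ sin H₀ = 3.1416×0.82214×0.74609 + 0.56928×0.66584×0.00000 = 1.927027 + 0.000000 = 1.927027.
Inverse-square distance factor (a/d)² = 1.0279² = 1.056578.
Q̄ = (S₀/π) × 1.056578 × [bracket] = (2540/π) × 1.056578 × 1.927027 = 1646 W/m².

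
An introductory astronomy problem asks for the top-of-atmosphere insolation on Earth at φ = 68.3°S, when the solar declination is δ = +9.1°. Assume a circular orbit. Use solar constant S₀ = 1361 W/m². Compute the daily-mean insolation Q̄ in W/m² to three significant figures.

Q̄ ≈ 71.2 W/m²

cos H₀ = −tan(-68.3°) tan(+9.100°) = 0.4025, H₀ = 1.1566 rad.
Bracket: H₀ sin φ sin δ + cos φ cos δ sin H₀ = 1.1566×-0.92913×0.15816 + 0.36975×0.98741×0.91542 = -0.169964 + 0.334215 = 0.164251.
Q̄ = (S₀/π) × [bracket] = (1361/π) × 0.164251 = 71.16 W/m².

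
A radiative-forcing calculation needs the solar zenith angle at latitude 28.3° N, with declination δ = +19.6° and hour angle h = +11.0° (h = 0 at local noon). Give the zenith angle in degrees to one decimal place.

cos θ_z = sin φ sin δ + cos φ cos δ cos h = 0.159034 + 0.814221 = 0.973255.
θ_z = arccos(0.973255) = 13.3°.

θ_z = 13.3°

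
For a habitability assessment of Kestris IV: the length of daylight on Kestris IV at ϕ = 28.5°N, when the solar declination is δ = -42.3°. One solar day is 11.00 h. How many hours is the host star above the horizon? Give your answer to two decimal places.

3.69 h

cos h₀ = −tan ϕ · tan δ = −tan(+28.5°) × tan(-42.300°) = 0.4941, so h₀ = 1.0541 rad = 60.39°.
Daylight = 2h₀/(2π) × 11.00 h = (1.0541/π) × 11.00 = 3.69 h.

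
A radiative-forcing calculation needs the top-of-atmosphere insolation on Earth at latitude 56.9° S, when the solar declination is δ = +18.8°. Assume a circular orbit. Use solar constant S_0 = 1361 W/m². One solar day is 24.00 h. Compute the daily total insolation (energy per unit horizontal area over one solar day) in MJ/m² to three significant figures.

6.18 MJ/m²

cos h₀ = −tan(-56.9°) tan(+18.800°) = 0.5222, h₀ = 1.0213 rad.
Bracket: h₀ sin ϕ sin δ + cos ϕ cos δ sin h₀ = 1.0213×-0.83772×0.32227 + 0.54610×0.94665×0.85281 = -0.275722 + 0.440873 = 0.165151.
Q̄ = (S_0/π) × [bracket] = (1361/π) × 0.165151 = 71.547 W/m².
Daily total = Q̄ × 24.00 h × 3600 s/h = 71.547 × 24.00 × 3600 / 10⁶ = 6.182 MJ/m².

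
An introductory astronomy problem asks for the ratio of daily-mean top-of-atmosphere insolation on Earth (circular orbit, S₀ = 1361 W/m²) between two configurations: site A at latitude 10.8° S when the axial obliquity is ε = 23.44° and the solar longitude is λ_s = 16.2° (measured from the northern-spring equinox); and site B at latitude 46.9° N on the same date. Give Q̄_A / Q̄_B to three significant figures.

Q̄_A / Q̄_B ≈ 1.16

— Configuration A (φ=-10.8°):
Solar declination: sin δ = sin ε · sin λ_s = sin 23.44° × sin 16.2° = 0.11098, so δ = +6.372°.
cos H₀ = −tan(-10.8°) tan(+6.372°) = 0.0213, H₀ = 1.5495 rad.
Bracket: H₀ sin φ sin δ + cos φ cos δ sin H₀ = 1.5495×-0.18738×0.11098 + 0.98229×0.99382×0.99977 = -0.032223 + 0.975995 = 0.943772.
Q̄ = (S₀/π) × [bracket] = (1361/π) × 0.943772 = 408.86 W/m².
— Configuration B (φ=+46.9°):
cos H₀ = −tan(+46.9°) tan(+6.372°) = -0.1193, H₀ = 1.6904 rad.
Bracket: H₀ sin φ sin δ + cos φ cos δ sin H₀ = 1.6904×0.73016×0.11098 + 0.68327×0.99382×0.99285 = 0.136978 + 0.674192 = 0.811170.
Q̄ = (S₀/π) × [bracket] = (1361/π) × 0.811170 = 351.41 W/m².
Ratio Q̄_A / Q̄_B = 408.86 / 351.41 = 1.163.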